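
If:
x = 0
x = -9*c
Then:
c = 0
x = 0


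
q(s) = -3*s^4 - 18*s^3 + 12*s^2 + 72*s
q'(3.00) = -666.00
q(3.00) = -405.00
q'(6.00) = -4320.00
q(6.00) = -6912.00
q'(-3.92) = -129.03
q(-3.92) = 278.03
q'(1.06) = 22.47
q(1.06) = 64.58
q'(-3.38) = -162.66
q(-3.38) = 197.24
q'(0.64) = 62.10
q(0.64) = 45.77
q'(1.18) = 5.41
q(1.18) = 66.28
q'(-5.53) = 317.26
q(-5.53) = 207.26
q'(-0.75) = 28.69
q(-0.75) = -40.61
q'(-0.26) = 62.32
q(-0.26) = -17.61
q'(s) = -12*s^3 - 54*s^2 + 24*s + 72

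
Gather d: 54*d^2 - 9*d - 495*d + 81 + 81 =54*d^2 - 504*d + 162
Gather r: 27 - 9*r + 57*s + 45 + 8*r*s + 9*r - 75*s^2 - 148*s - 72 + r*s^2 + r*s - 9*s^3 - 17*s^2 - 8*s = r*(s^2 + 9*s) - 9*s^3 - 92*s^2 - 99*s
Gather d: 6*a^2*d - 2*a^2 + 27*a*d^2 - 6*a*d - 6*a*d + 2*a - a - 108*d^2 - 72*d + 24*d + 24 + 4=-2*a^2 + a + d^2*(27*a - 108) + d*(6*a^2 - 12*a - 48) + 28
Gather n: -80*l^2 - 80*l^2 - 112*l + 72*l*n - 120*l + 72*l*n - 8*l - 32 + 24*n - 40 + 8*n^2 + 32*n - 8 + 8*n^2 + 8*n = -160*l^2 - 240*l + 16*n^2 + n*(144*l + 64) - 80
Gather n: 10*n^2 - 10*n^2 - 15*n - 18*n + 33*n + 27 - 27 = 0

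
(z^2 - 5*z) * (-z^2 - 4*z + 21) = -z^4 + z^3 + 41*z^2 - 105*z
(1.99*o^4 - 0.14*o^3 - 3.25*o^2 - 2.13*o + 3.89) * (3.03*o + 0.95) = 6.0297*o^5 + 1.4663*o^4 - 9.9805*o^3 - 9.5414*o^2 + 9.7632*o + 3.6955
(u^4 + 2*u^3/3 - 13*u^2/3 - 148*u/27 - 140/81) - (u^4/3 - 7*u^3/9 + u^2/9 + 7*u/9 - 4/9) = 2*u^4/3 + 13*u^3/9 - 40*u^2/9 - 169*u/27 - 104/81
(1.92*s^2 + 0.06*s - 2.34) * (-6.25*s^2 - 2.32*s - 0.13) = -12.0*s^4 - 4.8294*s^3 + 14.2362*s^2 + 5.421*s + 0.3042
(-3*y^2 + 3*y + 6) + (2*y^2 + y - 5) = -y^2 + 4*y + 1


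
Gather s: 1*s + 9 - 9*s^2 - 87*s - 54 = -9*s^2 - 86*s - 45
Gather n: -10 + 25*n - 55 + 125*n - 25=150*n - 90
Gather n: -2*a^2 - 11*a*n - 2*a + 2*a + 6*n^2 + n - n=-2*a^2 - 11*a*n + 6*n^2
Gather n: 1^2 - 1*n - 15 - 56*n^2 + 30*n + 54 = -56*n^2 + 29*n + 40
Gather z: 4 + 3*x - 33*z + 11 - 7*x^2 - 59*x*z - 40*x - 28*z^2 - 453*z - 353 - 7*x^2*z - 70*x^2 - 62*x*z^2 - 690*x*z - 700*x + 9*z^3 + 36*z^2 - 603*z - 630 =-77*x^2 - 737*x + 9*z^3 + z^2*(8 - 62*x) + z*(-7*x^2 - 749*x - 1089) - 968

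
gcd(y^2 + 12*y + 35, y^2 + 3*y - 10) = y + 5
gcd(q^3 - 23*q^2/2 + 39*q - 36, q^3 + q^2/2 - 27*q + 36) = q^2 - 11*q/2 + 6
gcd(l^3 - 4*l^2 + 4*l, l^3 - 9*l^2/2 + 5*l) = l^2 - 2*l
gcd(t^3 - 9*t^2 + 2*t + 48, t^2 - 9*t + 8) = t - 8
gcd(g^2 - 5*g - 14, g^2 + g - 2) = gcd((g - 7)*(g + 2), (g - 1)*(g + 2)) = g + 2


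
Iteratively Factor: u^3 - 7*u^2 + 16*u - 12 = (u - 2)*(u^2 - 5*u + 6) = (u - 2)^2*(u - 3)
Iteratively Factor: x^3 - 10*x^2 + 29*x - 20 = (x - 1)*(x^2 - 9*x + 20) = (x - 4)*(x - 1)*(x - 5)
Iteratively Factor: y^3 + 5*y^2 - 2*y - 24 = (y - 2)*(y^2 + 7*y + 12) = (y - 2)*(y + 3)*(y + 4)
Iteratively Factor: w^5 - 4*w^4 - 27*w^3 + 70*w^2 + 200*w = (w)*(w^4 - 4*w^3 - 27*w^2 + 70*w + 200) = w*(w + 2)*(w^3 - 6*w^2 - 15*w + 100) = w*(w - 5)*(w + 2)*(w^2 - w - 20) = w*(w - 5)*(w + 2)*(w + 4)*(w - 5)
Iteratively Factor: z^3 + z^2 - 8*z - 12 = (z + 2)*(z^2 - z - 6) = (z - 3)*(z + 2)*(z + 2)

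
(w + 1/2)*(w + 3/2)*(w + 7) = w^3 + 9*w^2 + 59*w/4 + 21/4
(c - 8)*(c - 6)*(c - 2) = c^3 - 16*c^2 + 76*c - 96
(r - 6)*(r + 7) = r^2 + r - 42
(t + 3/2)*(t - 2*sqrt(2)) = t^2 - 2*sqrt(2)*t + 3*t/2 - 3*sqrt(2)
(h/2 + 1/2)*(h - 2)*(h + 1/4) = h^3/2 - 3*h^2/8 - 9*h/8 - 1/4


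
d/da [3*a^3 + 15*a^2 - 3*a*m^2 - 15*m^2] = 9*a^2 + 30*a - 3*m^2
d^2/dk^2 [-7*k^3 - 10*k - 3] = -42*k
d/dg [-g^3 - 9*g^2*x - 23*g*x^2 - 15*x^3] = -3*g^2 - 18*g*x - 23*x^2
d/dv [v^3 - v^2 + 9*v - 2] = 3*v^2 - 2*v + 9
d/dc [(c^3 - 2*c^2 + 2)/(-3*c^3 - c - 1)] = (c*(4 - 3*c)*(3*c^3 + c + 1) + (9*c^2 + 1)*(c^3 - 2*c^2 + 2))/(3*c^3 + c + 1)^2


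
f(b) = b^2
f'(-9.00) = -18.00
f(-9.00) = 81.00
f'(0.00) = 0.00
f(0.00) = 0.00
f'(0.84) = 1.68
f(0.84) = 0.71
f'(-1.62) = -3.24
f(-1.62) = 2.62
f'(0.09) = 0.18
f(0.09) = 0.01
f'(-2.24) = -4.48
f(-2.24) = 5.02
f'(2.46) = 4.92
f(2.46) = 6.05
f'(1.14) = 2.28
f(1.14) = 1.30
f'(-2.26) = -4.52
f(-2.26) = 5.11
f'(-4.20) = -8.40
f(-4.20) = 17.64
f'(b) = 2*b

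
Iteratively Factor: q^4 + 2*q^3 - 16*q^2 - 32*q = (q)*(q^3 + 2*q^2 - 16*q - 32) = q*(q + 2)*(q^2 - 16) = q*(q - 4)*(q + 2)*(q + 4)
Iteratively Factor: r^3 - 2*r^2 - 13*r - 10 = (r + 1)*(r^2 - 3*r - 10) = (r + 1)*(r + 2)*(r - 5)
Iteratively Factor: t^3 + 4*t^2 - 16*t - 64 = (t + 4)*(t^2 - 16) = (t - 4)*(t + 4)*(t + 4)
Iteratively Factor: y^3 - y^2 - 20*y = (y + 4)*(y^2 - 5*y) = (y - 5)*(y + 4)*(y)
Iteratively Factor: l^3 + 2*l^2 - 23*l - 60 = (l + 4)*(l^2 - 2*l - 15) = (l - 5)*(l + 4)*(l + 3)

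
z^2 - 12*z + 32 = (z - 8)*(z - 4)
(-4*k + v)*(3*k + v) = -12*k^2 - k*v + v^2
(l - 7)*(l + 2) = l^2 - 5*l - 14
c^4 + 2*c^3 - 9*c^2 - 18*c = c*(c - 3)*(c + 2)*(c + 3)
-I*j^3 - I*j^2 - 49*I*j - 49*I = (j - 7*I)*(j + 7*I)*(-I*j - I)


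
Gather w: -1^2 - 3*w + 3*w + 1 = 0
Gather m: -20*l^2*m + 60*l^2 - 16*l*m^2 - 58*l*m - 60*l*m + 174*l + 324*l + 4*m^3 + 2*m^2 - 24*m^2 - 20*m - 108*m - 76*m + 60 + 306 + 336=60*l^2 + 498*l + 4*m^3 + m^2*(-16*l - 22) + m*(-20*l^2 - 118*l - 204) + 702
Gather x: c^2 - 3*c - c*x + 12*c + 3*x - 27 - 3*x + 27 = c^2 - c*x + 9*c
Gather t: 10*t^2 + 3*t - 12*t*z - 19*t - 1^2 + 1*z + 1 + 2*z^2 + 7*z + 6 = 10*t^2 + t*(-12*z - 16) + 2*z^2 + 8*z + 6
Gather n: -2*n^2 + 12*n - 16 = -2*n^2 + 12*n - 16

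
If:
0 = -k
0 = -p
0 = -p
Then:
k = 0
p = 0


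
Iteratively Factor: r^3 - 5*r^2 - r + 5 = (r - 1)*(r^2 - 4*r - 5) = (r - 1)*(r + 1)*(r - 5)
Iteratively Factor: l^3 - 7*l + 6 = (l - 1)*(l^2 + l - 6) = (l - 2)*(l - 1)*(l + 3)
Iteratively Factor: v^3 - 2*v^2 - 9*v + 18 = (v + 3)*(v^2 - 5*v + 6) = (v - 3)*(v + 3)*(v - 2)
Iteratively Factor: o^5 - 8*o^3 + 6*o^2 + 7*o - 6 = (o + 1)*(o^4 - o^3 - 7*o^2 + 13*o - 6) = (o - 2)*(o + 1)*(o^3 + o^2 - 5*o + 3) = (o - 2)*(o - 1)*(o + 1)*(o^2 + 2*o - 3) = (o - 2)*(o - 1)^2*(o + 1)*(o + 3)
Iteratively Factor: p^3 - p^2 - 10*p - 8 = (p - 4)*(p^2 + 3*p + 2) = (p - 4)*(p + 2)*(p + 1)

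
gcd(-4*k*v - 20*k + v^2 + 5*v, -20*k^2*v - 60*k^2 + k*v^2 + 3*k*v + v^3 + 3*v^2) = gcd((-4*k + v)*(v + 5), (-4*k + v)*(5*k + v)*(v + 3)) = -4*k + v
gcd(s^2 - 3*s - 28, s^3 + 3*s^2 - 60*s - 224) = s + 4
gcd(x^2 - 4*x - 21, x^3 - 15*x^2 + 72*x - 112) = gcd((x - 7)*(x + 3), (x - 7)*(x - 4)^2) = x - 7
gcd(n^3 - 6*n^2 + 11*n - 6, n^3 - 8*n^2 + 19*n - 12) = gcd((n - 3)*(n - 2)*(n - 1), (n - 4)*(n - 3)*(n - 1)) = n^2 - 4*n + 3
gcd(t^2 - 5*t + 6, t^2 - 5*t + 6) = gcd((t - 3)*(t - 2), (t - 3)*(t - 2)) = t^2 - 5*t + 6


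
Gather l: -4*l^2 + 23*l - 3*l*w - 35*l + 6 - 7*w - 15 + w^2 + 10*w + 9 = -4*l^2 + l*(-3*w - 12) + w^2 + 3*w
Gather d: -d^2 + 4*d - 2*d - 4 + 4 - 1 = -d^2 + 2*d - 1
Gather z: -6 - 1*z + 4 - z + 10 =8 - 2*z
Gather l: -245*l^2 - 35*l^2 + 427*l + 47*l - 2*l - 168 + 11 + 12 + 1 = -280*l^2 + 472*l - 144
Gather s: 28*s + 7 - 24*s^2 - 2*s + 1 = -24*s^2 + 26*s + 8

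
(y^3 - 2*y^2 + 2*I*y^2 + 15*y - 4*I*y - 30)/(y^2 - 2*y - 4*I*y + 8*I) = (y^2 + 2*I*y + 15)/(y - 4*I)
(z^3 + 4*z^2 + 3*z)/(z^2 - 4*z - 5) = z*(z + 3)/(z - 5)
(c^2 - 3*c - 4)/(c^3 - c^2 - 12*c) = (c + 1)/(c*(c + 3))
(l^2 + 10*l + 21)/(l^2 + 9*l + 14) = (l + 3)/(l + 2)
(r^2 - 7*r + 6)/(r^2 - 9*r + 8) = (r - 6)/(r - 8)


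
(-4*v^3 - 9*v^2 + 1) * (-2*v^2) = 8*v^5 + 18*v^4 - 2*v^2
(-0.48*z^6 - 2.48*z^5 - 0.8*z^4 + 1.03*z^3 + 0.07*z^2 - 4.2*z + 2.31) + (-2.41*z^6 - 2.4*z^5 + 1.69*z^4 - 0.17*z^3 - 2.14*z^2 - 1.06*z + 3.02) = -2.89*z^6 - 4.88*z^5 + 0.89*z^4 + 0.86*z^3 - 2.07*z^2 - 5.26*z + 5.33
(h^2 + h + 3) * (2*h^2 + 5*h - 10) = 2*h^4 + 7*h^3 + h^2 + 5*h - 30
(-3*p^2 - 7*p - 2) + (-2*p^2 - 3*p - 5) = -5*p^2 - 10*p - 7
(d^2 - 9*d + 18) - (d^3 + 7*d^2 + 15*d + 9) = -d^3 - 6*d^2 - 24*d + 9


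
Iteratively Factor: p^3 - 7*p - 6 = (p + 1)*(p^2 - p - 6) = (p + 1)*(p + 2)*(p - 3)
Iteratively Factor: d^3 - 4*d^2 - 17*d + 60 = (d - 5)*(d^2 + d - 12) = (d - 5)*(d + 4)*(d - 3)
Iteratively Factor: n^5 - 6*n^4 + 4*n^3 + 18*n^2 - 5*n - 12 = (n + 1)*(n^4 - 7*n^3 + 11*n^2 + 7*n - 12) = (n - 1)*(n + 1)*(n^3 - 6*n^2 + 5*n + 12) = (n - 1)*(n + 1)^2*(n^2 - 7*n + 12) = (n - 4)*(n - 1)*(n + 1)^2*(n - 3)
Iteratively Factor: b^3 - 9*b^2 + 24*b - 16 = (b - 4)*(b^2 - 5*b + 4) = (b - 4)*(b - 1)*(b - 4)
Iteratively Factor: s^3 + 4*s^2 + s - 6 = (s + 3)*(s^2 + s - 2) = (s - 1)*(s + 3)*(s + 2)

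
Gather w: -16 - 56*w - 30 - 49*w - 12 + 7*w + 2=-98*w - 56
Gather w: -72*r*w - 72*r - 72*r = -72*r*w - 144*r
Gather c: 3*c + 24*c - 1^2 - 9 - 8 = 27*c - 18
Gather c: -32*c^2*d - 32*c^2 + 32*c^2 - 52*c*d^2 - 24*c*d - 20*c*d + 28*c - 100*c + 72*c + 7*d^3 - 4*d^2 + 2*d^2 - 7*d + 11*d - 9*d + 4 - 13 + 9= -32*c^2*d + c*(-52*d^2 - 44*d) + 7*d^3 - 2*d^2 - 5*d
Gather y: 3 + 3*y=3*y + 3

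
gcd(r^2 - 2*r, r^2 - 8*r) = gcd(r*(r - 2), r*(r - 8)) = r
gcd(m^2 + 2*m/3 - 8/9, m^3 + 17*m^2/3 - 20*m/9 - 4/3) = m - 2/3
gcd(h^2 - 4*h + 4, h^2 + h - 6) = h - 2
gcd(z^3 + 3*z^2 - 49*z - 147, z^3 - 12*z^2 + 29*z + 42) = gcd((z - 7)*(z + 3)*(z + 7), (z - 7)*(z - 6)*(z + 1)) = z - 7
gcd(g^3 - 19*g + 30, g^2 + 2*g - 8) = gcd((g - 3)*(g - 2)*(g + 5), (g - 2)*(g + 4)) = g - 2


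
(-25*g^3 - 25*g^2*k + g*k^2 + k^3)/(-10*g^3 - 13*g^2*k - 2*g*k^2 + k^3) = (5*g + k)/(2*g + k)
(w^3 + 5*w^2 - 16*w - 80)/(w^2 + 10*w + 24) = (w^2 + w - 20)/(w + 6)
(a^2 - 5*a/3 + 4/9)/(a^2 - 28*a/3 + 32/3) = (a - 1/3)/(a - 8)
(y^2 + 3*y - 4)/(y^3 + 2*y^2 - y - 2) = (y + 4)/(y^2 + 3*y + 2)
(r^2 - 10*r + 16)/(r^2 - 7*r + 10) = (r - 8)/(r - 5)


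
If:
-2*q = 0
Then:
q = 0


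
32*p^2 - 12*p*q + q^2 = (-8*p + q)*(-4*p + q)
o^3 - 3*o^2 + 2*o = o*(o - 2)*(o - 1)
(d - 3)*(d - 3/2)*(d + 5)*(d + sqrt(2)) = d^4 + d^3/2 + sqrt(2)*d^3 - 18*d^2 + sqrt(2)*d^2/2 - 18*sqrt(2)*d + 45*d/2 + 45*sqrt(2)/2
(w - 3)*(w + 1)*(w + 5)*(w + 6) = w^4 + 9*w^3 + 5*w^2 - 93*w - 90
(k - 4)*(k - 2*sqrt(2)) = k^2 - 4*k - 2*sqrt(2)*k + 8*sqrt(2)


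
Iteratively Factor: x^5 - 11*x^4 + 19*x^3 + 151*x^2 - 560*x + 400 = (x - 4)*(x^4 - 7*x^3 - 9*x^2 + 115*x - 100) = (x - 5)*(x - 4)*(x^3 - 2*x^2 - 19*x + 20) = (x - 5)*(x - 4)*(x - 1)*(x^2 - x - 20) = (x - 5)*(x - 4)*(x - 1)*(x + 4)*(x - 5)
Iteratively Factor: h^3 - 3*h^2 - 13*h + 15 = (h + 3)*(h^2 - 6*h + 5) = (h - 5)*(h + 3)*(h - 1)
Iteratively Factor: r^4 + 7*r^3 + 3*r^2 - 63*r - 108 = (r + 3)*(r^3 + 4*r^2 - 9*r - 36) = (r + 3)^2*(r^2 + r - 12) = (r - 3)*(r + 3)^2*(r + 4)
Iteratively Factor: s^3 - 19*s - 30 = (s + 3)*(s^2 - 3*s - 10) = (s + 2)*(s + 3)*(s - 5)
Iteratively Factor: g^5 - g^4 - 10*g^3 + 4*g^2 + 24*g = (g + 2)*(g^4 - 3*g^3 - 4*g^2 + 12*g) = (g - 2)*(g + 2)*(g^3 - g^2 - 6*g) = (g - 2)*(g + 2)^2*(g^2 - 3*g) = (g - 3)*(g - 2)*(g + 2)^2*(g)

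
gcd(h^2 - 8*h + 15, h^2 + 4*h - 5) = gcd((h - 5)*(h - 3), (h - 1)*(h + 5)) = 1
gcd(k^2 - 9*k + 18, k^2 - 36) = k - 6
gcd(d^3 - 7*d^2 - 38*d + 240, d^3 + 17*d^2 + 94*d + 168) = d + 6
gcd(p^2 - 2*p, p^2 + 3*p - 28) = 1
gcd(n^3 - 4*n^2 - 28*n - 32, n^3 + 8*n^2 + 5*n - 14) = n + 2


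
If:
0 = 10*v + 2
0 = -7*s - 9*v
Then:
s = 9/35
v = -1/5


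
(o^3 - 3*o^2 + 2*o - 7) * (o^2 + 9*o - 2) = o^5 + 6*o^4 - 27*o^3 + 17*o^2 - 67*o + 14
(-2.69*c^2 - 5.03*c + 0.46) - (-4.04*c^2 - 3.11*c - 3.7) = 1.35*c^2 - 1.92*c + 4.16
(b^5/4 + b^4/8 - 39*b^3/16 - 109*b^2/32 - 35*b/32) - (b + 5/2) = b^5/4 + b^4/8 - 39*b^3/16 - 109*b^2/32 - 67*b/32 - 5/2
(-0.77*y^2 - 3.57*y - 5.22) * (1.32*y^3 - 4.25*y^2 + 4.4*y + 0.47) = -1.0164*y^5 - 1.4399*y^4 + 4.8941*y^3 + 6.1151*y^2 - 24.6459*y - 2.4534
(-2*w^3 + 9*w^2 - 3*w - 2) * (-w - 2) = 2*w^4 - 5*w^3 - 15*w^2 + 8*w + 4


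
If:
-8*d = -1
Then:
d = 1/8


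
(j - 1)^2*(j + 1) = j^3 - j^2 - j + 1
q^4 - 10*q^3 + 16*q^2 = q^2*(q - 8)*(q - 2)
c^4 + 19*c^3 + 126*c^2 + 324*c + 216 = (c + 1)*(c + 6)^3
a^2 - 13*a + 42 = (a - 7)*(a - 6)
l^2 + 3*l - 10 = (l - 2)*(l + 5)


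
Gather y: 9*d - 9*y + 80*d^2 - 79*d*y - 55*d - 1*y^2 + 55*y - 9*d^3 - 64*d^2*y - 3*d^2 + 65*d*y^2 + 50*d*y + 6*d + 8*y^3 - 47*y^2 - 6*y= -9*d^3 + 77*d^2 - 40*d + 8*y^3 + y^2*(65*d - 48) + y*(-64*d^2 - 29*d + 40)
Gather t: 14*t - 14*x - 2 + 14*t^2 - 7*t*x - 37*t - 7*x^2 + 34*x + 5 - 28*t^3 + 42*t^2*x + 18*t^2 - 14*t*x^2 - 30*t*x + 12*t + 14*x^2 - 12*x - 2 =-28*t^3 + t^2*(42*x + 32) + t*(-14*x^2 - 37*x - 11) + 7*x^2 + 8*x + 1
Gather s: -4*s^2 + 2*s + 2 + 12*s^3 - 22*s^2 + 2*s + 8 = 12*s^3 - 26*s^2 + 4*s + 10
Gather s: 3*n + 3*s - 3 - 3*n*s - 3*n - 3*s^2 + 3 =-3*s^2 + s*(3 - 3*n)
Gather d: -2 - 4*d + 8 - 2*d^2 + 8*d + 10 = -2*d^2 + 4*d + 16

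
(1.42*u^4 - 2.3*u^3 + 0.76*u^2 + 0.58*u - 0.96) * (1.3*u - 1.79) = 1.846*u^5 - 5.5318*u^4 + 5.105*u^3 - 0.6064*u^2 - 2.2862*u + 1.7184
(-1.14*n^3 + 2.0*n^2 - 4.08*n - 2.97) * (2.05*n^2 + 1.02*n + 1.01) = -2.337*n^5 + 2.9372*n^4 - 7.4754*n^3 - 8.2301*n^2 - 7.1502*n - 2.9997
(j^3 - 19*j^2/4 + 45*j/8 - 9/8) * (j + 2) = j^4 - 11*j^3/4 - 31*j^2/8 + 81*j/8 - 9/4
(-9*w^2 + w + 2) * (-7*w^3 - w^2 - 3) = 63*w^5 + 2*w^4 - 15*w^3 + 25*w^2 - 3*w - 6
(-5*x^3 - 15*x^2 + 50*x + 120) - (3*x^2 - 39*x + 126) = -5*x^3 - 18*x^2 + 89*x - 6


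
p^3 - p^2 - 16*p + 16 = (p - 4)*(p - 1)*(p + 4)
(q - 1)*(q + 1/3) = q^2 - 2*q/3 - 1/3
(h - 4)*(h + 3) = h^2 - h - 12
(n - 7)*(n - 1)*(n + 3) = n^3 - 5*n^2 - 17*n + 21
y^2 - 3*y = y*(y - 3)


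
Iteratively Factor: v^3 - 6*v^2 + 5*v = (v - 1)*(v^2 - 5*v) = (v - 5)*(v - 1)*(v)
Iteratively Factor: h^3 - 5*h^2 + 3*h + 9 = (h - 3)*(h^2 - 2*h - 3) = (h - 3)*(h + 1)*(h - 3)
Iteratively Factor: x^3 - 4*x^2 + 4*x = (x - 2)*(x^2 - 2*x) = (x - 2)^2*(x)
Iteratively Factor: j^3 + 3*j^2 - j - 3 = (j - 1)*(j^2 + 4*j + 3) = (j - 1)*(j + 1)*(j + 3)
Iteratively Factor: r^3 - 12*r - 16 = (r - 4)*(r^2 + 4*r + 4) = (r - 4)*(r + 2)*(r + 2)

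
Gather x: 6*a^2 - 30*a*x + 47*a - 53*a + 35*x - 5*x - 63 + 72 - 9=6*a^2 - 6*a + x*(30 - 30*a)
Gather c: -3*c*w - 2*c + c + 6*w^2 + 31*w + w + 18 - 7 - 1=c*(-3*w - 1) + 6*w^2 + 32*w + 10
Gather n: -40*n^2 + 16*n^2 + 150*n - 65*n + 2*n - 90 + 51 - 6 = -24*n^2 + 87*n - 45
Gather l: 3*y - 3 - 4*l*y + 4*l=l*(4 - 4*y) + 3*y - 3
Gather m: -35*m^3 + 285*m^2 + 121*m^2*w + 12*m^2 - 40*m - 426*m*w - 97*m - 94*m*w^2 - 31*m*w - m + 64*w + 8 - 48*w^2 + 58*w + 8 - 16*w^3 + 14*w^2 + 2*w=-35*m^3 + m^2*(121*w + 297) + m*(-94*w^2 - 457*w - 138) - 16*w^3 - 34*w^2 + 124*w + 16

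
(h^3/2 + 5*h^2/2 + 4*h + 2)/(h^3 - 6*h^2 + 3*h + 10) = (h^2 + 4*h + 4)/(2*(h^2 - 7*h + 10))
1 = 1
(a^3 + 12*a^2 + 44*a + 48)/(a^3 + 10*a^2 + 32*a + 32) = (a + 6)/(a + 4)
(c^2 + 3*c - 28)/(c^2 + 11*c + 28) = (c - 4)/(c + 4)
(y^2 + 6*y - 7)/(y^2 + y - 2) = (y + 7)/(y + 2)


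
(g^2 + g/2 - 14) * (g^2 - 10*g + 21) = g^4 - 19*g^3/2 + 2*g^2 + 301*g/2 - 294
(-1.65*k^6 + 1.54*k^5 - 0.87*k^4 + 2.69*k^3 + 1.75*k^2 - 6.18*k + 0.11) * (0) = 0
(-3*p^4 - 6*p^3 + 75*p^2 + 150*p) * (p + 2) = -3*p^5 - 12*p^4 + 63*p^3 + 300*p^2 + 300*p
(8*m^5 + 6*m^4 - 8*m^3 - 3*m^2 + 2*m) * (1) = 8*m^5 + 6*m^4 - 8*m^3 - 3*m^2 + 2*m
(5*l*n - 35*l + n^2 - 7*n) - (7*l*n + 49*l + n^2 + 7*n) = -2*l*n - 84*l - 14*n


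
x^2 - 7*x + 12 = (x - 4)*(x - 3)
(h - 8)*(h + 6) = h^2 - 2*h - 48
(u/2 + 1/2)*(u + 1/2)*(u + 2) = u^3/2 + 7*u^2/4 + 7*u/4 + 1/2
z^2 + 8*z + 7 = (z + 1)*(z + 7)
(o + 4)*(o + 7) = o^2 + 11*o + 28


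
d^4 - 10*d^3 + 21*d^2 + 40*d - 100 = (d - 5)^2*(d - 2)*(d + 2)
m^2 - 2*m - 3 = (m - 3)*(m + 1)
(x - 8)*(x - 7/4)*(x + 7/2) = x^3 - 25*x^2/4 - 161*x/8 + 49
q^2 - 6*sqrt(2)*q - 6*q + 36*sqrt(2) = (q - 6)*(q - 6*sqrt(2))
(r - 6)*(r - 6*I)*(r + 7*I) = r^3 - 6*r^2 + I*r^2 + 42*r - 6*I*r - 252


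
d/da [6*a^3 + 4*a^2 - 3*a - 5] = 18*a^2 + 8*a - 3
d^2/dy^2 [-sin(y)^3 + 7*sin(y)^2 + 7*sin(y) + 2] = 9*sin(y)^3 - 28*sin(y)^2 - 13*sin(y) + 14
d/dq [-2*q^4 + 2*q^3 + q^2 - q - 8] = -8*q^3 + 6*q^2 + 2*q - 1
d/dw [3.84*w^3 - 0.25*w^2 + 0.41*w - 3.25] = 11.52*w^2 - 0.5*w + 0.41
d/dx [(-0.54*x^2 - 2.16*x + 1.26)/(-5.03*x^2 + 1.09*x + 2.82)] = (-11.4534*x^2 + 9.63*x - 7.4646)/(25.3009*x^4 - 10.9654*x^3 - 27.1811*x^2 + 6.1476*x + 7.9524)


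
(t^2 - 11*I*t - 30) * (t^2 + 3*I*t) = t^4 - 8*I*t^3 + 3*t^2 - 90*I*t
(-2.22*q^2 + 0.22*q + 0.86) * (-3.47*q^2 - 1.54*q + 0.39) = 7.7034*q^4 + 2.6554*q^3 - 4.1888*q^2 - 1.2386*q + 0.3354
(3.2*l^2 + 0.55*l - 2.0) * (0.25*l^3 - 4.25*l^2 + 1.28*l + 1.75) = 0.8*l^5 - 13.4625*l^4 + 1.2585*l^3 + 14.804*l^2 - 1.5975*l - 3.5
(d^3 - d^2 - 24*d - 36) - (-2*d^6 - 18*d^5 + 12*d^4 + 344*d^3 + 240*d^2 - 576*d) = 2*d^6 + 18*d^5 - 12*d^4 - 343*d^3 - 241*d^2 + 552*d - 36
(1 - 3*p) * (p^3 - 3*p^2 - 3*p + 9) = -3*p^4 + 10*p^3 + 6*p^2 - 30*p + 9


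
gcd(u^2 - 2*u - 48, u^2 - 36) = u + 6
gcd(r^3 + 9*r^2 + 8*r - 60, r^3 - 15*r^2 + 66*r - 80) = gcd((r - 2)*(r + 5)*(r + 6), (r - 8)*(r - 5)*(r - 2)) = r - 2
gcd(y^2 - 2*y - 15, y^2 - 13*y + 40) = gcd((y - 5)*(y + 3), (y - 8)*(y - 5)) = y - 5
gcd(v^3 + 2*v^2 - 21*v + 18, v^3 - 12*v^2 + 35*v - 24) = v^2 - 4*v + 3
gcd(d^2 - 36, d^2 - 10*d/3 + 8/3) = 1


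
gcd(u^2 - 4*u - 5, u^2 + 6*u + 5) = u + 1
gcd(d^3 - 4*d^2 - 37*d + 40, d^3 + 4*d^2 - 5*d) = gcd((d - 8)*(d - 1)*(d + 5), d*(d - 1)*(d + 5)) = d^2 + 4*d - 5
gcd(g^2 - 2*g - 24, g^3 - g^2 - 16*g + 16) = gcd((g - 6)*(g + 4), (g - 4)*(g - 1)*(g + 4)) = g + 4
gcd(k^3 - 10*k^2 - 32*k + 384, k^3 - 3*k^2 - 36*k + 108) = k + 6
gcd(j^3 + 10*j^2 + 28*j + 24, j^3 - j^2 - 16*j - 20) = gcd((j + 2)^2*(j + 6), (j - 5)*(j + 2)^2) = j^2 + 4*j + 4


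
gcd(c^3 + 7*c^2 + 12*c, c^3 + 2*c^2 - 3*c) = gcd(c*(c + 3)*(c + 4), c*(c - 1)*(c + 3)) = c^2 + 3*c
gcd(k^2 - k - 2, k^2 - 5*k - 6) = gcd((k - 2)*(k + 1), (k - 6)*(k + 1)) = k + 1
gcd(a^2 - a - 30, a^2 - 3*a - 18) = a - 6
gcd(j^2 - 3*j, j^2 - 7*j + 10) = 1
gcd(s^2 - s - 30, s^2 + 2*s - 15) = s + 5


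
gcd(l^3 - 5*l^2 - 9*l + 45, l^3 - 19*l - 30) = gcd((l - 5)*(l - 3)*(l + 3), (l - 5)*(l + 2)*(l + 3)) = l^2 - 2*l - 15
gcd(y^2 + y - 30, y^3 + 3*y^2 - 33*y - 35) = y - 5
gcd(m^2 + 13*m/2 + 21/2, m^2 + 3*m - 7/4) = m + 7/2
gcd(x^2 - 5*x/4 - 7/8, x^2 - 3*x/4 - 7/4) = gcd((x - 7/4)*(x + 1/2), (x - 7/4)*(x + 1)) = x - 7/4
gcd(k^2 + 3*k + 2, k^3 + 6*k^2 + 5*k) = k + 1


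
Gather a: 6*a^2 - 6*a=6*a^2 - 6*a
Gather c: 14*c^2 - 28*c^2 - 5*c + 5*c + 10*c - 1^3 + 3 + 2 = -14*c^2 + 10*c + 4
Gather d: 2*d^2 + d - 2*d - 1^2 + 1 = 2*d^2 - d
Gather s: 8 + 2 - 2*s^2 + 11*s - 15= -2*s^2 + 11*s - 5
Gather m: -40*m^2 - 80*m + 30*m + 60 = -40*m^2 - 50*m + 60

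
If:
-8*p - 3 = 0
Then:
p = -3/8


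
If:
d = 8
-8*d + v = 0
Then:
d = 8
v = 64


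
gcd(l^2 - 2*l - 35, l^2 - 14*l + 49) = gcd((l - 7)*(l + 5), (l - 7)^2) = l - 7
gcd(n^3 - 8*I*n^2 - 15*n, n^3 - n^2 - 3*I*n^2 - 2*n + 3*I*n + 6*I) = n - 3*I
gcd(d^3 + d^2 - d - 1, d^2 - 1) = d^2 - 1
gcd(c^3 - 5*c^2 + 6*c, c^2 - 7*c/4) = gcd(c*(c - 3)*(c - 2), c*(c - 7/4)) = c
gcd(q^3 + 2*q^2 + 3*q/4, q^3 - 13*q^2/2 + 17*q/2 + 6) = q + 1/2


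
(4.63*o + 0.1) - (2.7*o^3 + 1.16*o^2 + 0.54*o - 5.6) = -2.7*o^3 - 1.16*o^2 + 4.09*o + 5.7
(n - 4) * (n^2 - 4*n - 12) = n^3 - 8*n^2 + 4*n + 48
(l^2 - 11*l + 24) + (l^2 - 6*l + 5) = 2*l^2 - 17*l + 29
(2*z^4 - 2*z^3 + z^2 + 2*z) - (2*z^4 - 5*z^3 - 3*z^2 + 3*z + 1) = 3*z^3 + 4*z^2 - z - 1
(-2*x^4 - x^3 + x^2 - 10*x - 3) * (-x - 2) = 2*x^5 + 5*x^4 + x^3 + 8*x^2 + 23*x + 6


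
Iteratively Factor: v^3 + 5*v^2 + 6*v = (v + 2)*(v^2 + 3*v) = v*(v + 2)*(v + 3)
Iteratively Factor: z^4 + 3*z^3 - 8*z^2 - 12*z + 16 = (z + 4)*(z^3 - z^2 - 4*z + 4) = (z - 1)*(z + 4)*(z^2 - 4) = (z - 1)*(z + 2)*(z + 4)*(z - 2)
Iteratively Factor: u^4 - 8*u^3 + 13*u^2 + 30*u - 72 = (u + 2)*(u^3 - 10*u^2 + 33*u - 36) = (u - 3)*(u + 2)*(u^2 - 7*u + 12) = (u - 4)*(u - 3)*(u + 2)*(u - 3)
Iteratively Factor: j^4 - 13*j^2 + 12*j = (j - 1)*(j^3 + j^2 - 12*j) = (j - 1)*(j + 4)*(j^2 - 3*j) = (j - 3)*(j - 1)*(j + 4)*(j)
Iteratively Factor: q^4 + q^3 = (q + 1)*(q^3) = q*(q + 1)*(q^2) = q^2*(q + 1)*(q)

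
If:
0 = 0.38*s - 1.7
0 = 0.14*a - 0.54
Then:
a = 3.86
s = 4.47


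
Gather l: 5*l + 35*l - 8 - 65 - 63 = 40*l - 136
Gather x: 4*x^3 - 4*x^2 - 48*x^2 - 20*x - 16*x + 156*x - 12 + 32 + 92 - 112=4*x^3 - 52*x^2 + 120*x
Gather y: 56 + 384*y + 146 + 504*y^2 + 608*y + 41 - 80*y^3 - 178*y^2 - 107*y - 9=-80*y^3 + 326*y^2 + 885*y + 234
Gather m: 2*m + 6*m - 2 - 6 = 8*m - 8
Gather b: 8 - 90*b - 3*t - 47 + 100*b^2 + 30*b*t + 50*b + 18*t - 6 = 100*b^2 + b*(30*t - 40) + 15*t - 45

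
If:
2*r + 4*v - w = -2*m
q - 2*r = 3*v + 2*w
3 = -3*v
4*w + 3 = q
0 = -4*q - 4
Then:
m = -1/2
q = -1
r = 2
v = -1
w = -1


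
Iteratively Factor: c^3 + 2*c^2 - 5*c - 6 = (c - 2)*(c^2 + 4*c + 3) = (c - 2)*(c + 1)*(c + 3)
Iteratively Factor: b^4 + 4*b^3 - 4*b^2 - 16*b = (b)*(b^3 + 4*b^2 - 4*b - 16) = b*(b + 4)*(b^2 - 4) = b*(b + 2)*(b + 4)*(b - 2)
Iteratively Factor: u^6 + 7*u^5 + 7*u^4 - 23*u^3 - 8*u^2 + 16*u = (u)*(u^5 + 7*u^4 + 7*u^3 - 23*u^2 - 8*u + 16) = u*(u + 4)*(u^4 + 3*u^3 - 5*u^2 - 3*u + 4) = u*(u - 1)*(u + 4)*(u^3 + 4*u^2 - u - 4) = u*(u - 1)*(u + 4)^2*(u^2 - 1) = u*(u - 1)*(u + 1)*(u + 4)^2*(u - 1)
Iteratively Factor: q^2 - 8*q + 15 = (q - 3)*(q - 5)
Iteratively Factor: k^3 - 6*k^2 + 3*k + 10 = (k - 5)*(k^2 - k - 2) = (k - 5)*(k - 2)*(k + 1)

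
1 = 1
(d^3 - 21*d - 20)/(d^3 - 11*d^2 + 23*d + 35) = (d + 4)/(d - 7)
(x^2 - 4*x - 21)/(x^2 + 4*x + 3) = (x - 7)/(x + 1)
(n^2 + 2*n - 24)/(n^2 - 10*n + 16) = (n^2 + 2*n - 24)/(n^2 - 10*n + 16)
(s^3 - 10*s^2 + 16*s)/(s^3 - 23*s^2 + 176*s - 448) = s*(s - 2)/(s^2 - 15*s + 56)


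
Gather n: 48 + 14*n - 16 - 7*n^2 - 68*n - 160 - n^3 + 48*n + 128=-n^3 - 7*n^2 - 6*n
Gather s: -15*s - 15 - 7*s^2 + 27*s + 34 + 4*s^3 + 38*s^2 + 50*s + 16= 4*s^3 + 31*s^2 + 62*s + 35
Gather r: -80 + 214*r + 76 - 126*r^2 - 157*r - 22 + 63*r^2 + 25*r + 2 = -63*r^2 + 82*r - 24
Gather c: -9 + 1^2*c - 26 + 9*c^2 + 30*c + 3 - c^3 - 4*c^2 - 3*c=-c^3 + 5*c^2 + 28*c - 32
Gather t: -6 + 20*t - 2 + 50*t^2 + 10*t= 50*t^2 + 30*t - 8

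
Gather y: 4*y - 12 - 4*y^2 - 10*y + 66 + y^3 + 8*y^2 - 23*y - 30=y^3 + 4*y^2 - 29*y + 24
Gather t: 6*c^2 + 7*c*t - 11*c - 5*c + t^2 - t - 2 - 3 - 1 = 6*c^2 - 16*c + t^2 + t*(7*c - 1) - 6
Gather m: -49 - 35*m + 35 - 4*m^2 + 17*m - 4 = -4*m^2 - 18*m - 18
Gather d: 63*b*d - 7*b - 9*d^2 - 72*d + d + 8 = -7*b - 9*d^2 + d*(63*b - 71) + 8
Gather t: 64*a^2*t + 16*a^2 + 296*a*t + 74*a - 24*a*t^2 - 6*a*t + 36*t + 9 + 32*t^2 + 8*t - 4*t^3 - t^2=16*a^2 + 74*a - 4*t^3 + t^2*(31 - 24*a) + t*(64*a^2 + 290*a + 44) + 9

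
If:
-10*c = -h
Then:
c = h/10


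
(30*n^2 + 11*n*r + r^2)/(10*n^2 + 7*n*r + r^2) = (6*n + r)/(2*n + r)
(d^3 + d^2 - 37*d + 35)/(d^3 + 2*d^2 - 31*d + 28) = (d - 5)/(d - 4)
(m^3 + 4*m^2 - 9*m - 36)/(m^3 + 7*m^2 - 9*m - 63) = (m + 4)/(m + 7)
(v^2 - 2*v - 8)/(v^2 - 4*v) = (v + 2)/v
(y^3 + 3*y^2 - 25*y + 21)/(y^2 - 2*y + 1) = (y^2 + 4*y - 21)/(y - 1)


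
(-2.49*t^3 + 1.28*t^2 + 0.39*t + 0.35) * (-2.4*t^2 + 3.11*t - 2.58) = 5.976*t^5 - 10.8159*t^4 + 9.469*t^3 - 2.9295*t^2 + 0.0822999999999998*t - 0.903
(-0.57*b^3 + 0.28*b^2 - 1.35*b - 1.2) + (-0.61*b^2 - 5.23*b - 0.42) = -0.57*b^3 - 0.33*b^2 - 6.58*b - 1.62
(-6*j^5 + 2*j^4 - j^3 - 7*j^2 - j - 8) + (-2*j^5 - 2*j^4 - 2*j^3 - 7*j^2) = -8*j^5 - 3*j^3 - 14*j^2 - j - 8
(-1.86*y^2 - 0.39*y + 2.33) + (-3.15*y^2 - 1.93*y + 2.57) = -5.01*y^2 - 2.32*y + 4.9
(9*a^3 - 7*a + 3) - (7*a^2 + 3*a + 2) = 9*a^3 - 7*a^2 - 10*a + 1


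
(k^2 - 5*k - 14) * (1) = k^2 - 5*k - 14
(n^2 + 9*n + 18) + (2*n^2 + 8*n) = 3*n^2 + 17*n + 18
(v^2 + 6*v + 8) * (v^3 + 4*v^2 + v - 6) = v^5 + 10*v^4 + 33*v^3 + 32*v^2 - 28*v - 48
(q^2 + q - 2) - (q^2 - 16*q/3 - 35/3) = 19*q/3 + 29/3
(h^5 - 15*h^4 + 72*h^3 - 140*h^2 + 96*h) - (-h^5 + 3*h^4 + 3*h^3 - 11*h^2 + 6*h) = 2*h^5 - 18*h^4 + 69*h^3 - 129*h^2 + 90*h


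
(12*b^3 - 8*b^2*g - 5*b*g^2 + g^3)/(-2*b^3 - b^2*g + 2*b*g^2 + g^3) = (-6*b + g)/(b + g)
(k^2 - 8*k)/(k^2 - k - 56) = k/(k + 7)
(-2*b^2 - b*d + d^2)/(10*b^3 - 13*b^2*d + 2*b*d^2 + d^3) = (-b - d)/(5*b^2 - 4*b*d - d^2)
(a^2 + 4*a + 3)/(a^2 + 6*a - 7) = (a^2 + 4*a + 3)/(a^2 + 6*a - 7)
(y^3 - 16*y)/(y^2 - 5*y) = (y^2 - 16)/(y - 5)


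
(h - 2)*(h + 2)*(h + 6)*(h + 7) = h^4 + 13*h^3 + 38*h^2 - 52*h - 168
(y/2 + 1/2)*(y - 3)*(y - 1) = y^3/2 - 3*y^2/2 - y/2 + 3/2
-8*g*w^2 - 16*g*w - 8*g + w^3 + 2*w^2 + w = (-8*g + w)*(w + 1)^2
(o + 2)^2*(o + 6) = o^3 + 10*o^2 + 28*o + 24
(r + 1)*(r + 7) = r^2 + 8*r + 7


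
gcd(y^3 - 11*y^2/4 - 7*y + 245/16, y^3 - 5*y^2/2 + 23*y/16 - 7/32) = y - 7/4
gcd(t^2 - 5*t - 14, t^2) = 1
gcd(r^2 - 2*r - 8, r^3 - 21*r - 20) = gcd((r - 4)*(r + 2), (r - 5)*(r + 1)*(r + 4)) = 1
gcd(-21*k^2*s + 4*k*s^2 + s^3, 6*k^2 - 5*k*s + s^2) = -3*k + s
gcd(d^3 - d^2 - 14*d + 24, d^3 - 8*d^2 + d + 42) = d - 3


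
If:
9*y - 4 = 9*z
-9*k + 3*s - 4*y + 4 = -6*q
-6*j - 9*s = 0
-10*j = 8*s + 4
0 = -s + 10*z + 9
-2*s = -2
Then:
No Solution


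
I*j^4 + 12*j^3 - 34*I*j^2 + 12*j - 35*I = (j - 7*I)*(j - 5*I)*(j + I)*(I*j + 1)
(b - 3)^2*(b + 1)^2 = b^4 - 4*b^3 - 2*b^2 + 12*b + 9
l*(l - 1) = l^2 - l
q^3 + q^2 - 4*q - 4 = (q - 2)*(q + 1)*(q + 2)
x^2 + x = x*(x + 1)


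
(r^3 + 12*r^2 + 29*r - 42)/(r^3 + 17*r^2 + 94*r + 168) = (r - 1)/(r + 4)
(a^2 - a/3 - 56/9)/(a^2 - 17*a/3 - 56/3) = (a - 8/3)/(a - 8)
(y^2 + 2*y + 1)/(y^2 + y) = (y + 1)/y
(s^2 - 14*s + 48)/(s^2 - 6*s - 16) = (s - 6)/(s + 2)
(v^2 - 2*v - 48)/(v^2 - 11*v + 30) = (v^2 - 2*v - 48)/(v^2 - 11*v + 30)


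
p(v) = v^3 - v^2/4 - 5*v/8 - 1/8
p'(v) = 3*v^2 - v/2 - 5/8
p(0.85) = -0.22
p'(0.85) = 1.12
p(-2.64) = -18.62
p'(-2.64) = 21.60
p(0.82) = -0.25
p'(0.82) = 0.98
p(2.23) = 8.33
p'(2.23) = 13.18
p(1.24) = 0.62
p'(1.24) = 3.37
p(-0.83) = -0.35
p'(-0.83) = 1.86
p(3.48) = 36.82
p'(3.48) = 33.97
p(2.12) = 6.95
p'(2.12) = 11.80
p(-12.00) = -1756.62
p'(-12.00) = 437.38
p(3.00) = 22.75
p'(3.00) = 24.88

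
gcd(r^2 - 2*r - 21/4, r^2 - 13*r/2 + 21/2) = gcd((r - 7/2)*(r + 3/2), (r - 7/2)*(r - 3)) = r - 7/2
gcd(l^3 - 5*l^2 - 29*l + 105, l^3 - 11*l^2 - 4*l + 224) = l - 7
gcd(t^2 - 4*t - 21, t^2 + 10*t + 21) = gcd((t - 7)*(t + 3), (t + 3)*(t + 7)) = t + 3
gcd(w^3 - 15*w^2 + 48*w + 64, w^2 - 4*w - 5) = w + 1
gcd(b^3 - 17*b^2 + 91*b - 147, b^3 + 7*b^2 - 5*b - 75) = b - 3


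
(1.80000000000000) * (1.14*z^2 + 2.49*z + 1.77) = 2.052*z^2 + 4.482*z + 3.186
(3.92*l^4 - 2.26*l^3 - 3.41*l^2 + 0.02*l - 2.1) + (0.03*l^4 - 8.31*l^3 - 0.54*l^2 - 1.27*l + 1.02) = 3.95*l^4 - 10.57*l^3 - 3.95*l^2 - 1.25*l - 1.08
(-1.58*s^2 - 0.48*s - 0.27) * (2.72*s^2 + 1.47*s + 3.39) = -4.2976*s^4 - 3.6282*s^3 - 6.7962*s^2 - 2.0241*s - 0.9153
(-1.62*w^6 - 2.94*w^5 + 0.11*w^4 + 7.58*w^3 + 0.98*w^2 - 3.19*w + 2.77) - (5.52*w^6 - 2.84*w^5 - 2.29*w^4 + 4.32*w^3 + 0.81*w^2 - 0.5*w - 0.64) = -7.14*w^6 - 0.1*w^5 + 2.4*w^4 + 3.26*w^3 + 0.17*w^2 - 2.69*w + 3.41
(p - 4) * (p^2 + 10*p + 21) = p^3 + 6*p^2 - 19*p - 84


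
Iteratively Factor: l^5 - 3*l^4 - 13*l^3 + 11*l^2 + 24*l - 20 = (l - 5)*(l^4 + 2*l^3 - 3*l^2 - 4*l + 4) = (l - 5)*(l - 1)*(l^3 + 3*l^2 - 4) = (l - 5)*(l - 1)^2*(l^2 + 4*l + 4) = (l - 5)*(l - 1)^2*(l + 2)*(l + 2)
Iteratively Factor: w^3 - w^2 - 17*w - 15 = (w - 5)*(w^2 + 4*w + 3) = (w - 5)*(w + 3)*(w + 1)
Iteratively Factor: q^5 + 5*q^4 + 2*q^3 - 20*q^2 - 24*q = (q + 3)*(q^4 + 2*q^3 - 4*q^2 - 8*q) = (q + 2)*(q + 3)*(q^3 - 4*q) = (q + 2)^2*(q + 3)*(q^2 - 2*q) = (q - 2)*(q + 2)^2*(q + 3)*(q)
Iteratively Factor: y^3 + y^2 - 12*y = (y + 4)*(y^2 - 3*y) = (y - 3)*(y + 4)*(y)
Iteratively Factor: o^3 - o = (o + 1)*(o^2 - o) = (o - 1)*(o + 1)*(o)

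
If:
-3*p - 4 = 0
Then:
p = -4/3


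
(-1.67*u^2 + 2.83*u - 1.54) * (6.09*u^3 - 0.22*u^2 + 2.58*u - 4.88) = -10.1703*u^5 + 17.6021*u^4 - 14.3098*u^3 + 15.7898*u^2 - 17.7836*u + 7.5152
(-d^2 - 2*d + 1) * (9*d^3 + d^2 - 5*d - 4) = -9*d^5 - 19*d^4 + 12*d^3 + 15*d^2 + 3*d - 4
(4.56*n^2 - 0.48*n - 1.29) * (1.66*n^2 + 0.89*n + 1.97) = 7.5696*n^4 + 3.2616*n^3 + 6.4146*n^2 - 2.0937*n - 2.5413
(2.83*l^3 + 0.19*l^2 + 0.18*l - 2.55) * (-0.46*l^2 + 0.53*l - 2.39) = -1.3018*l^5 + 1.4125*l^4 - 6.7458*l^3 + 0.8143*l^2 - 1.7817*l + 6.0945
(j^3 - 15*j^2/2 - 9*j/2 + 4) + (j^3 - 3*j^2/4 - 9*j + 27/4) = 2*j^3 - 33*j^2/4 - 27*j/2 + 43/4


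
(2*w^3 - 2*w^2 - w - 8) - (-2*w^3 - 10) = 4*w^3 - 2*w^2 - w + 2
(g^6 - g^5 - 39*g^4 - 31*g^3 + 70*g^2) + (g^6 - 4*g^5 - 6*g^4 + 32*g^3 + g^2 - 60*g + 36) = 2*g^6 - 5*g^5 - 45*g^4 + g^3 + 71*g^2 - 60*g + 36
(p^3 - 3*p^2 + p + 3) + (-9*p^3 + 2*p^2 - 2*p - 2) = -8*p^3 - p^2 - p + 1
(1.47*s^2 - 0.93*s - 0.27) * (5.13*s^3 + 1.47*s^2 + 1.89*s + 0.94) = 7.5411*s^5 - 2.61*s^4 + 0.0260999999999998*s^3 - 0.7728*s^2 - 1.3845*s - 0.2538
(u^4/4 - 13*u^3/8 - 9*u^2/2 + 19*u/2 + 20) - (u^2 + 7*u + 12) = u^4/4 - 13*u^3/8 - 11*u^2/2 + 5*u/2 + 8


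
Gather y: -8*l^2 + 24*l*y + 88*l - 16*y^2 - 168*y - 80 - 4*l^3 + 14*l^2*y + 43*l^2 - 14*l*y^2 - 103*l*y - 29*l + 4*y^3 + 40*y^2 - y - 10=-4*l^3 + 35*l^2 + 59*l + 4*y^3 + y^2*(24 - 14*l) + y*(14*l^2 - 79*l - 169) - 90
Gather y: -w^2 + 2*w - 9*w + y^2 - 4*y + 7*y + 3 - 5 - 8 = -w^2 - 7*w + y^2 + 3*y - 10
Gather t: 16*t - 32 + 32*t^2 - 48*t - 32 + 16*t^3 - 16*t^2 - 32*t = 16*t^3 + 16*t^2 - 64*t - 64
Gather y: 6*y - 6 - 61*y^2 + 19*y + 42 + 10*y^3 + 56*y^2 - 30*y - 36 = 10*y^3 - 5*y^2 - 5*y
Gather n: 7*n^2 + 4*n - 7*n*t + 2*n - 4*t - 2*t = 7*n^2 + n*(6 - 7*t) - 6*t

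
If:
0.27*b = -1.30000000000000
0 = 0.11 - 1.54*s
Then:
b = -4.81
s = 0.07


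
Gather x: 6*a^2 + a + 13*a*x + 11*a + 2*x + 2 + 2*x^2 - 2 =6*a^2 + 12*a + 2*x^2 + x*(13*a + 2)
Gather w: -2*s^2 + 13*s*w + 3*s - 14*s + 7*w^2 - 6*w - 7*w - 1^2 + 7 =-2*s^2 - 11*s + 7*w^2 + w*(13*s - 13) + 6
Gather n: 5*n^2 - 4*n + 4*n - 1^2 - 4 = 5*n^2 - 5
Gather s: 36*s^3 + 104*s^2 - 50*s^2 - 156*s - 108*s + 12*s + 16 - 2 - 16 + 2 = 36*s^3 + 54*s^2 - 252*s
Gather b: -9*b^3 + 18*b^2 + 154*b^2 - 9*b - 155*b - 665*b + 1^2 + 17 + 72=-9*b^3 + 172*b^2 - 829*b + 90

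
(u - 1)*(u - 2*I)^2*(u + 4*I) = u^4 - u^3 + 12*u^2 - 12*u - 16*I*u + 16*I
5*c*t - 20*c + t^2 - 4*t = (5*c + t)*(t - 4)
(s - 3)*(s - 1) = s^2 - 4*s + 3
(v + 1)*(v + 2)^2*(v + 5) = v^4 + 10*v^3 + 33*v^2 + 44*v + 20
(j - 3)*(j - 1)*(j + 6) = j^3 + 2*j^2 - 21*j + 18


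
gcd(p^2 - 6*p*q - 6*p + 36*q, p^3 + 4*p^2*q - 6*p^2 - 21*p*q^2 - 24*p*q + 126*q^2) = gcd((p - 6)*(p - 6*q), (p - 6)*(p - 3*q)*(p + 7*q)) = p - 6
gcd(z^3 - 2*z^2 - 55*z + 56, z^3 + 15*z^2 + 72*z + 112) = z + 7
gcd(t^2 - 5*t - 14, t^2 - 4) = t + 2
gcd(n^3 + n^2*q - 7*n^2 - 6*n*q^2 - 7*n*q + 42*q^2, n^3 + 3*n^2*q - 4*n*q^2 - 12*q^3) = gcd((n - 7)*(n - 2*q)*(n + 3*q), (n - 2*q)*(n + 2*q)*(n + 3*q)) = -n^2 - n*q + 6*q^2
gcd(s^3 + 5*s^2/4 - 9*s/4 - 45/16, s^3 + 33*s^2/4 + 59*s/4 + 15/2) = s + 5/4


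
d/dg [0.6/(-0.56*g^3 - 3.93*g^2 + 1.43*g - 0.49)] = (1.008*g^2 + 4.716*g - 0.858)/(0.56*g^3 + 3.93*g^2 - 1.43*g + 0.49)^2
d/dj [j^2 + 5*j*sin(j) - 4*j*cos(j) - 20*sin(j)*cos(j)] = 4*j*sin(j) + 5*j*cos(j) + 2*j + 5*sin(j) - 4*cos(j) - 20*cos(2*j)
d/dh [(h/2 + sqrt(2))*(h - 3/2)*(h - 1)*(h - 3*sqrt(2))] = 2*h^3 - 15*h^2/4 - 3*sqrt(2)*h^2/2 - 21*h/2 + 5*sqrt(2)*h/2 - 3*sqrt(2)/4 + 15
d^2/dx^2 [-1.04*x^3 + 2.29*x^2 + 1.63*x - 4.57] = 4.58 - 6.24*x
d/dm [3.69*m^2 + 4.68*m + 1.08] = 7.38*m + 4.68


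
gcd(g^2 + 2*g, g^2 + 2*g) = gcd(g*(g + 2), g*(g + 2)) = g^2 + 2*g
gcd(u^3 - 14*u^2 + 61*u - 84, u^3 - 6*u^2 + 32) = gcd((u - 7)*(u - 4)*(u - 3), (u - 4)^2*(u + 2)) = u - 4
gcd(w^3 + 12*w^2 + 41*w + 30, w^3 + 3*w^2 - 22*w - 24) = w^2 + 7*w + 6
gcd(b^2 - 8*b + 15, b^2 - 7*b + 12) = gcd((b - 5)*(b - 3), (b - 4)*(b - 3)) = b - 3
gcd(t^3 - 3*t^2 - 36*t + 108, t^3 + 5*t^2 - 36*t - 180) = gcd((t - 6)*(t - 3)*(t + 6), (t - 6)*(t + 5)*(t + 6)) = t^2 - 36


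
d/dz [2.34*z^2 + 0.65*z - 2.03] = 4.68*z + 0.65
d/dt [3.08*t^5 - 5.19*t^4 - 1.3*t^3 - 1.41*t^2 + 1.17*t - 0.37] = 15.4*t^4 - 20.76*t^3 - 3.9*t^2 - 2.82*t + 1.17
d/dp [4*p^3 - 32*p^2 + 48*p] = 12*p^2 - 64*p + 48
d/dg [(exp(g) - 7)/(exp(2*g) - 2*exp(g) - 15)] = (2*(1 - exp(g))*(exp(g) - 7) + exp(2*g) - 2*exp(g) - 15)*exp(g)/(-exp(2*g) + 2*exp(g) + 15)^2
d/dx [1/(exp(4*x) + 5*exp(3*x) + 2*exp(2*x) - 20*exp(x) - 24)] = (-4*exp(3*x) - 15*exp(2*x) - 4*exp(x) + 20)*exp(x)/(exp(4*x) + 5*exp(3*x) + 2*exp(2*x) - 20*exp(x) - 24)^2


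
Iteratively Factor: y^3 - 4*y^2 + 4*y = (y - 2)*(y^2 - 2*y) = (y - 2)^2*(y)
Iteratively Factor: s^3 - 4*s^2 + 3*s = (s - 3)*(s^2 - s) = s*(s - 3)*(s - 1)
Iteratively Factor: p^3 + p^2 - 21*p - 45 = (p + 3)*(p^2 - 2*p - 15) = (p - 5)*(p + 3)*(p + 3)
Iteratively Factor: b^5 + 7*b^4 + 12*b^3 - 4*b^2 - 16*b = (b - 1)*(b^4 + 8*b^3 + 20*b^2 + 16*b) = b*(b - 1)*(b^3 + 8*b^2 + 20*b + 16) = b*(b - 1)*(b + 2)*(b^2 + 6*b + 8) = b*(b - 1)*(b + 2)^2*(b + 4)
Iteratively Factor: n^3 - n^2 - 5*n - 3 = (n - 3)*(n^2 + 2*n + 1) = (n - 3)*(n + 1)*(n + 1)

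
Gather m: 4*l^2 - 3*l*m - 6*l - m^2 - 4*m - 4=4*l^2 - 6*l - m^2 + m*(-3*l - 4) - 4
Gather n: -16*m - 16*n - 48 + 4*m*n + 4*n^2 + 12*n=-16*m + 4*n^2 + n*(4*m - 4) - 48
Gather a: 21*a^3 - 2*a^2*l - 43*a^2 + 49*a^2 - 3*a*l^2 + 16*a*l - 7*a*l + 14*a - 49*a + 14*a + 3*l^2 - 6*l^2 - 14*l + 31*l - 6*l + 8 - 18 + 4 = 21*a^3 + a^2*(6 - 2*l) + a*(-3*l^2 + 9*l - 21) - 3*l^2 + 11*l - 6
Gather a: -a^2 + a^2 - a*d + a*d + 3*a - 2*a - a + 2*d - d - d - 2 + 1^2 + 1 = 0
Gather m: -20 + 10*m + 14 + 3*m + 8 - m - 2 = 12*m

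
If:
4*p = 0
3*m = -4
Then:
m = -4/3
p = 0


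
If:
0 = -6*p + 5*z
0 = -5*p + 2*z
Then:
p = 0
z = 0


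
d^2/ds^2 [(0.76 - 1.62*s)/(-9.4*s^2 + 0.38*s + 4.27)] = ((15.5192 - 91.368*s)*(-9.4*s^2 + 0.38*s + 4.27) - (1.62*s - 0.76)*(18.8*s - 0.38)*(37.6*s - 0.76))/(-9.4*s^2 + 0.38*s + 4.27)^3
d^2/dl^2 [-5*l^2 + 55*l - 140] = -10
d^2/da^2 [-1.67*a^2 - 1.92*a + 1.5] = -3.34000000000000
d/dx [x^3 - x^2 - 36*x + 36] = 3*x^2 - 2*x - 36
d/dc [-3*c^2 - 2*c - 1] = -6*c - 2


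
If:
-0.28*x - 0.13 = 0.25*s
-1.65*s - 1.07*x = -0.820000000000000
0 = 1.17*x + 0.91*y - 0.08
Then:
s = 1.90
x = -2.16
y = 2.86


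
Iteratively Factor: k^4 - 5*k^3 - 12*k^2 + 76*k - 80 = (k - 2)*(k^3 - 3*k^2 - 18*k + 40) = (k - 5)*(k - 2)*(k^2 + 2*k - 8) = (k - 5)*(k - 2)*(k + 4)*(k - 2)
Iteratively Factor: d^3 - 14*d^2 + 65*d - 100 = (d - 5)*(d^2 - 9*d + 20) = (d - 5)^2*(d - 4)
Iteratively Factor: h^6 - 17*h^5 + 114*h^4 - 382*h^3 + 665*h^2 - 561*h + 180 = (h - 4)*(h^5 - 13*h^4 + 62*h^3 - 134*h^2 + 129*h - 45) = (h - 4)*(h - 3)*(h^4 - 10*h^3 + 32*h^2 - 38*h + 15) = (h - 4)*(h - 3)*(h - 1)*(h^3 - 9*h^2 + 23*h - 15) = (h - 4)*(h - 3)^2*(h - 1)*(h^2 - 6*h + 5) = (h - 5)*(h - 4)*(h - 3)^2*(h - 1)*(h - 1)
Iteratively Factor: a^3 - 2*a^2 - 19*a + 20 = (a + 4)*(a^2 - 6*a + 5) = (a - 1)*(a + 4)*(a - 5)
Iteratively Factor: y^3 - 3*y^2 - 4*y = (y - 4)*(y^2 + y) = y*(y - 4)*(y + 1)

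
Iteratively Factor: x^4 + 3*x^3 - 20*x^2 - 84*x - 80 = (x + 2)*(x^3 + x^2 - 22*x - 40) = (x + 2)*(x + 4)*(x^2 - 3*x - 10) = (x - 5)*(x + 2)*(x + 4)*(x + 2)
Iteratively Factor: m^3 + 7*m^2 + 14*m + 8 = (m + 2)*(m^2 + 5*m + 4) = (m + 1)*(m + 2)*(m + 4)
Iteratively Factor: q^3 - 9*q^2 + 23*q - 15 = (q - 1)*(q^2 - 8*q + 15) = (q - 5)*(q - 1)*(q - 3)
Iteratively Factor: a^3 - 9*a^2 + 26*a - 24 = (a - 2)*(a^2 - 7*a + 12) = (a - 4)*(a - 2)*(a - 3)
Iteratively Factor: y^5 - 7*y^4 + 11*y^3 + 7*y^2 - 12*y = (y - 3)*(y^4 - 4*y^3 - y^2 + 4*y) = (y - 4)*(y - 3)*(y^3 - y) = (y - 4)*(y - 3)*(y - 1)*(y^2 + y) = (y - 4)*(y - 3)*(y - 1)*(y + 1)*(y)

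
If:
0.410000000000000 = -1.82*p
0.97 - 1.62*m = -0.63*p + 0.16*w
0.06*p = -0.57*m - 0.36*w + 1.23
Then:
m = 0.20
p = -0.23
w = 3.14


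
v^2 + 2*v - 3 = (v - 1)*(v + 3)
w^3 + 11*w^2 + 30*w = w*(w + 5)*(w + 6)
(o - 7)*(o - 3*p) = o^2 - 3*o*p - 7*o + 21*p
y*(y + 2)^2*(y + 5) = y^4 + 9*y^3 + 24*y^2 + 20*y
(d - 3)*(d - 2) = d^2 - 5*d + 6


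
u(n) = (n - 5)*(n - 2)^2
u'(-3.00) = 105.00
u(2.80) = -1.41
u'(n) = (n - 5)*(2*n - 4) + (n - 2)^2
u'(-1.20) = 49.92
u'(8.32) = 81.91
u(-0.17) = -24.35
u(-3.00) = -200.00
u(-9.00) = -1694.00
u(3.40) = -3.14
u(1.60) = -0.54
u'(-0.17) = 27.15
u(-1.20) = -63.49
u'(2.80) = -2.88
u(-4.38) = -381.81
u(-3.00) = -200.00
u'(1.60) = 2.88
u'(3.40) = -2.52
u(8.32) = 132.61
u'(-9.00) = 429.00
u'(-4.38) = 160.39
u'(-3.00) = 105.00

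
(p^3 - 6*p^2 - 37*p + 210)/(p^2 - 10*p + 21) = (p^2 + p - 30)/(p - 3)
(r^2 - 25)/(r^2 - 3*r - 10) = (r + 5)/(r + 2)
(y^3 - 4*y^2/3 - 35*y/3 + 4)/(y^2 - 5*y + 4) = (y^2 + 8*y/3 - 1)/(y - 1)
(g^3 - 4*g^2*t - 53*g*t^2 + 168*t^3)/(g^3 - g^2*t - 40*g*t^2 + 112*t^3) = (g^2 - 11*g*t + 24*t^2)/(g^2 - 8*g*t + 16*t^2)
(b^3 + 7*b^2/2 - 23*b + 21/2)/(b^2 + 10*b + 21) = (2*b^2 - 7*b + 3)/(2*(b + 3))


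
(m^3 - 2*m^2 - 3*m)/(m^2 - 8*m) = (m^2 - 2*m - 3)/(m - 8)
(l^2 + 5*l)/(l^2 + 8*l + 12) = l*(l + 5)/(l^2 + 8*l + 12)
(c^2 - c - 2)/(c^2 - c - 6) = (-c^2 + c + 2)/(-c^2 + c + 6)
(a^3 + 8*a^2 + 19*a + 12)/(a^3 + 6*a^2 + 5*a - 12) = (a + 1)/(a - 1)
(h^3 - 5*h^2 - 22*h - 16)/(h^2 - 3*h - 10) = (h^2 - 7*h - 8)/(h - 5)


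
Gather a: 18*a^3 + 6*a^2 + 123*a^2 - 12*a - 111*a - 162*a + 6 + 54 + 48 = 18*a^3 + 129*a^2 - 285*a + 108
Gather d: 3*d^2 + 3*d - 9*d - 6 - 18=3*d^2 - 6*d - 24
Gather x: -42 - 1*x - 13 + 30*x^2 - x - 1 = 30*x^2 - 2*x - 56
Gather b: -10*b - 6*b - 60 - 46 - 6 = -16*b - 112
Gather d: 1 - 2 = -1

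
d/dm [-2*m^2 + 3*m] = 3 - 4*m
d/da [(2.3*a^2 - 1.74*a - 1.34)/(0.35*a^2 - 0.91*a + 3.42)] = (-1.484*a^2 + 16.67*a - 7.1702)/(0.1225*a^4 - 0.637*a^3 + 3.2221*a^2 - 6.2244*a + 11.6964)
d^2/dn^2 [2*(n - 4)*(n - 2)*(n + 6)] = 12*n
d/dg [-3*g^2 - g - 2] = -6*g - 1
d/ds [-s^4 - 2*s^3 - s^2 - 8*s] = -4*s^3 - 6*s^2 - 2*s - 8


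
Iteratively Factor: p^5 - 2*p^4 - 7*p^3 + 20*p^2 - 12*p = (p - 1)*(p^4 - p^3 - 8*p^2 + 12*p) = p*(p - 1)*(p^3 - p^2 - 8*p + 12) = p*(p - 2)*(p - 1)*(p^2 + p - 6) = p*(p - 2)*(p - 1)*(p + 3)*(p - 2)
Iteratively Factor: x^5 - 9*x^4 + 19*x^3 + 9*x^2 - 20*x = (x - 4)*(x^4 - 5*x^3 - x^2 + 5*x) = (x - 4)*(x - 1)*(x^3 - 4*x^2 - 5*x) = (x - 4)*(x - 1)*(x + 1)*(x^2 - 5*x) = x*(x - 4)*(x - 1)*(x + 1)*(x - 5)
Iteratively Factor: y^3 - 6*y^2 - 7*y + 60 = (y - 5)*(y^2 - y - 12) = (y - 5)*(y - 4)*(y + 3)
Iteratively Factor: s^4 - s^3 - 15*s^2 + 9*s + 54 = (s - 3)*(s^3 + 2*s^2 - 9*s - 18) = (s - 3)*(s + 3)*(s^2 - s - 6) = (s - 3)*(s + 2)*(s + 3)*(s - 3)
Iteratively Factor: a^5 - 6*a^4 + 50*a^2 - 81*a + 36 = (a - 1)*(a^4 - 5*a^3 - 5*a^2 + 45*a - 36) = (a - 1)*(a + 3)*(a^3 - 8*a^2 + 19*a - 12) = (a - 3)*(a - 1)*(a + 3)*(a^2 - 5*a + 4) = (a - 4)*(a - 3)*(a - 1)*(a + 3)*(a - 1)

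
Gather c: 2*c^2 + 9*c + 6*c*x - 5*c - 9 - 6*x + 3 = 2*c^2 + c*(6*x + 4) - 6*x - 6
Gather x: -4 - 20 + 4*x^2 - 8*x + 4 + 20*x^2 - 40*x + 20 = 24*x^2 - 48*x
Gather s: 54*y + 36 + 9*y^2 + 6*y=9*y^2 + 60*y + 36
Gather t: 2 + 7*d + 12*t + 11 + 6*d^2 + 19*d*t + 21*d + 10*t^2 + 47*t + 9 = 6*d^2 + 28*d + 10*t^2 + t*(19*d + 59) + 22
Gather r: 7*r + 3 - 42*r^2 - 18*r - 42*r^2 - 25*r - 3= -84*r^2 - 36*r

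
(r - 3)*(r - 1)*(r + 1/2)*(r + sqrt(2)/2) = r^4 - 7*r^3/2 + sqrt(2)*r^3/2 - 7*sqrt(2)*r^2/4 + r^2 + sqrt(2)*r/2 + 3*r/2 + 3*sqrt(2)/4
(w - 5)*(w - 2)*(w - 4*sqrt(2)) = w^3 - 7*w^2 - 4*sqrt(2)*w^2 + 10*w + 28*sqrt(2)*w - 40*sqrt(2)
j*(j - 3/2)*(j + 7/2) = j^3 + 2*j^2 - 21*j/4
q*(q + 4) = q^2 + 4*q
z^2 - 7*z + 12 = (z - 4)*(z - 3)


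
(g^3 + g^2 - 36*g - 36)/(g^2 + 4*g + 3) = (g^2 - 36)/(g + 3)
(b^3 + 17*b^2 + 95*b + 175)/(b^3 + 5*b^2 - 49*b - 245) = (b + 5)/(b - 7)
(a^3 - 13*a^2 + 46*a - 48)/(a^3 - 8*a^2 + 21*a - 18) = (a - 8)/(a - 3)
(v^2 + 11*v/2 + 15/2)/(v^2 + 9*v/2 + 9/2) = (2*v + 5)/(2*v + 3)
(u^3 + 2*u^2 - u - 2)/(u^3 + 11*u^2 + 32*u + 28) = (u^2 - 1)/(u^2 + 9*u + 14)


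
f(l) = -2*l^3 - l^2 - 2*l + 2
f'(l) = -6*l^2 - 2*l - 2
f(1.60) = -11.95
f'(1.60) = -20.56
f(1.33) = -7.13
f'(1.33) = -15.27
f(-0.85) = 4.21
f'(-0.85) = -4.64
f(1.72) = -14.58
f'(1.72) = -23.19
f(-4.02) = 123.81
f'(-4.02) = -90.92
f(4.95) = -274.98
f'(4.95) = -158.92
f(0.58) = 0.11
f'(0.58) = -5.18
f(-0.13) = 2.25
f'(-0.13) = -1.84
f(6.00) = -478.00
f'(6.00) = -230.00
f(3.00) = -67.00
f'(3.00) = -62.00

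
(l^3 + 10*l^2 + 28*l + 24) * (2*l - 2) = 2*l^4 + 18*l^3 + 36*l^2 - 8*l - 48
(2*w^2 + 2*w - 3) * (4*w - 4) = 8*w^3 - 20*w + 12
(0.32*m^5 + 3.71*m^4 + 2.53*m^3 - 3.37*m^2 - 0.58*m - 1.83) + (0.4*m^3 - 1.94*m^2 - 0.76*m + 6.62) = 0.32*m^5 + 3.71*m^4 + 2.93*m^3 - 5.31*m^2 - 1.34*m + 4.79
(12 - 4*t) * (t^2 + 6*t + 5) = -4*t^3 - 12*t^2 + 52*t + 60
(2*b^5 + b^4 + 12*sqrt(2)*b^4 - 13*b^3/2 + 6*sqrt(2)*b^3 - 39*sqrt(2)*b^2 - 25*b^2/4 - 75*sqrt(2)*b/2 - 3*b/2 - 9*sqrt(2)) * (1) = 2*b^5 + b^4 + 12*sqrt(2)*b^4 - 13*b^3/2 + 6*sqrt(2)*b^3 - 39*sqrt(2)*b^2 - 25*b^2/4 - 75*sqrt(2)*b/2 - 3*b/2 - 9*sqrt(2)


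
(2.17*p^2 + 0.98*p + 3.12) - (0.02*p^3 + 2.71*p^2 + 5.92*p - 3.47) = -0.02*p^3 - 0.54*p^2 - 4.94*p + 6.59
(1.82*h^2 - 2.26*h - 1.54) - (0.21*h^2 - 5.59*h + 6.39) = 1.61*h^2 + 3.33*h - 7.93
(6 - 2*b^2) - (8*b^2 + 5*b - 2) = -10*b^2 - 5*b + 8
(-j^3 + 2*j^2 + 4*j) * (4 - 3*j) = 3*j^4 - 10*j^3 - 4*j^2 + 16*j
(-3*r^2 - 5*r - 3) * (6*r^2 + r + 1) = -18*r^4 - 33*r^3 - 26*r^2 - 8*r - 3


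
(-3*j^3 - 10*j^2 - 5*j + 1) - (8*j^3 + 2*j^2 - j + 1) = -11*j^3 - 12*j^2 - 4*j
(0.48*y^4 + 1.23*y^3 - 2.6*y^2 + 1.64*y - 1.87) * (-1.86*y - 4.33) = -0.8928*y^5 - 4.3662*y^4 - 0.4899*y^3 + 8.2076*y^2 - 3.623*y + 8.0971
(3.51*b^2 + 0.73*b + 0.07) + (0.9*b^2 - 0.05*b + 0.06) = 4.41*b^2 + 0.68*b + 0.13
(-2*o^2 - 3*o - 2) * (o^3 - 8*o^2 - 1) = -2*o^5 + 13*o^4 + 22*o^3 + 18*o^2 + 3*o + 2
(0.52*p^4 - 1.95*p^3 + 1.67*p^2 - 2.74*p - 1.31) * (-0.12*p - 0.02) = -0.0624*p^5 + 0.2236*p^4 - 0.1614*p^3 + 0.2954*p^2 + 0.212*p + 0.0262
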